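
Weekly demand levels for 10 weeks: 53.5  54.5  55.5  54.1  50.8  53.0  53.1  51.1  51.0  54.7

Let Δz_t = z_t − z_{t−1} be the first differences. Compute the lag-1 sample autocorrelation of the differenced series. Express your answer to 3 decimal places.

-0.074

First differences Δz: 1.0, 1.0, -1.4, -3.3, 2.2, 0.1, -2.0, -0.1, 3.7
Mean of differences = 0.1333
Numerator Σ(Δz_t−Δz̄)(Δz_{t+1}−Δz̄) = -2.7411
Denominator Σ(Δz_t−Δz̄)² = 37.2400
r_1(Δz) = -2.7411 / 37.2400 = -0.074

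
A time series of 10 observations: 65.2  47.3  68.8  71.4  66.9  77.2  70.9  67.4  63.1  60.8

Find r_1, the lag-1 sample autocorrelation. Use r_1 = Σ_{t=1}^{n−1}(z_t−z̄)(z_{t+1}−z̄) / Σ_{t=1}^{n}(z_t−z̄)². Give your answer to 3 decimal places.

0.115

Mean z̄ = (65.2 + 47.3 + 68.8 + 71.4 + 66.9 + 77.2 + 70.9 + 67.4 + 63.1 + 60.8)/10 = 65.9000
Numerator Σ_{t=1}^{9}(z_t−z̄)(z_{t+1}−z̄) = 65.9100
Denominator Σ(z_t−z̄)² = 574.9000
r_1 = 65.9100 / 574.9000 = 0.115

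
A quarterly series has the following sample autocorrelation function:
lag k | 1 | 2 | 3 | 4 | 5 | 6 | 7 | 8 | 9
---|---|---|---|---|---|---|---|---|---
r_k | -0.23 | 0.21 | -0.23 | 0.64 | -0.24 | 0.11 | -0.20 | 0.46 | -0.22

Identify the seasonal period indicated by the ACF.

4

The largest autocorrelation is r_4 = 0.64, with a weaker echo at lag 8 (0.46); the remaining lags stay at or below 0.21.
The dominant spike at lag 4 indicates a seasonal period of 4.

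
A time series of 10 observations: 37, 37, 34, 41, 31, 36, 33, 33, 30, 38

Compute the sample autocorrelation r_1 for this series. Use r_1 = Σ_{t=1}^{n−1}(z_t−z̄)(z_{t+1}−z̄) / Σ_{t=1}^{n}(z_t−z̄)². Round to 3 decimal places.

-0.337

Mean z̄ = (37 + 37 + 34 + 41 + 31 + 36 + 33 + 33 + 30 + 38)/10 = 35.0000
Numerator Σ_{t=1}^{9}(z_t−z̄)(z_{t+1}−z̄) = -35.0000
Denominator Σ(z_t−z̄)² = 104.0000
r_1 = -35.0000 / 104.0000 = -0.337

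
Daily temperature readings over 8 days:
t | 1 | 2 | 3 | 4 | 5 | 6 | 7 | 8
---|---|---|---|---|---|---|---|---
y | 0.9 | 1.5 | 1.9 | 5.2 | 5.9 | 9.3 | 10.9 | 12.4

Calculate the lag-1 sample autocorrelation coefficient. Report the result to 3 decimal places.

Mean ȳ = (0.9 + 1.5 + 1.9 + 5.2 + 5.9 + 9.3 + 10.9 + 12.4)/8 = 6.0000
Deviations from mean: -5.1000, -4.5000, -4.1000, -0.8000, -0.1000, 3.3000, 4.9000, 6.4000
Numerator Σ_{t=1}^{7}(y_t−ȳ)(y_{t+1}−ȳ) = 91.9600
Denominator Σ(y_t−ȳ)² = 139.5800
r_1 = 91.9600 / 139.5800 = 0.659

0.659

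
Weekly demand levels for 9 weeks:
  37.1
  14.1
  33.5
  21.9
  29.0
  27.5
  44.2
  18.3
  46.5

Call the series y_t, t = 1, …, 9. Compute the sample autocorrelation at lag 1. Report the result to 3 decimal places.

-0.577

Mean ȳ = (37.1 + 14.1 + 33.5 + 21.9 + 29.0 + 27.5 + 44.2 + 18.3 + 46.5)/9 = 30.2333
Numerator Σ_{t=1}^{8}(y_t−ȳ)(y_{t+1}−ȳ) = -576.0178
Denominator Σ(y_t−ȳ)² = 998.6200
r_1 = -576.0178 / 998.6200 = -0.577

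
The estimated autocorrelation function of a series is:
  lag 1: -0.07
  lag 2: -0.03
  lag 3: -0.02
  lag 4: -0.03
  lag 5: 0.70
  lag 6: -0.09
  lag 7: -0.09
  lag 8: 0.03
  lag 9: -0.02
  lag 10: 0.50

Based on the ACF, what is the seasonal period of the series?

The largest autocorrelation is r_5 = 0.70, with a weaker echo at lag 10 (0.50); the remaining lags stay at or below 0.03.
The dominant spike at lag 5 indicates a seasonal period of 5.

5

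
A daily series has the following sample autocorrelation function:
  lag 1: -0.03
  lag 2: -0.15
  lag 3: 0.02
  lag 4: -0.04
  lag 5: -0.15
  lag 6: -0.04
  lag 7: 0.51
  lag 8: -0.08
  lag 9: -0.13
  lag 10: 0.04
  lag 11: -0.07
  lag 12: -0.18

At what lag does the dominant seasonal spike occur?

The largest autocorrelation is r_7 = 0.51; the remaining lags stay at or below 0.04.
The dominant spike at lag 7 indicates a seasonal period of 7.

7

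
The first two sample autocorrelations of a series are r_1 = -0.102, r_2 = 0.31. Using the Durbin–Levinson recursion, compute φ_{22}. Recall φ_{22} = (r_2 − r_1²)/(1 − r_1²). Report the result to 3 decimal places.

φ_{22} = (r_2 − r_1²) / (1 − r_1²)
r_1² = (-0.102)² = 0.010404
Numerator = 0.31 − 0.0104 = 0.2996; denominator = 1 − 0.0104 = 0.9896
φ_{22} = 0.2996 / 0.9896 = 0.303

0.303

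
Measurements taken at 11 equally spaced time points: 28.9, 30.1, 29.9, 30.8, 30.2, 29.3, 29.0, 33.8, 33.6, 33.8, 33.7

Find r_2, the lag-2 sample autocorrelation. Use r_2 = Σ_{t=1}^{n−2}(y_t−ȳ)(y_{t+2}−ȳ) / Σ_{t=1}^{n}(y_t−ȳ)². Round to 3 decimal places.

Mean ȳ = (28.9 + 30.1 + 29.9 + 30.8 + 30.2 + 29.3 + 29.0 + 33.8 + 33.6 + 33.8 + 33.7)/11 = 31.1909
Numerator Σ_{t=1}^{9}(y_t−ȳ)(y_{t+2}−ȳ) = 10.2135
Denominator Σ(y_t−ȳ)² = 43.3291
r_2 = 10.2135 / 43.3291 = 0.236

0.236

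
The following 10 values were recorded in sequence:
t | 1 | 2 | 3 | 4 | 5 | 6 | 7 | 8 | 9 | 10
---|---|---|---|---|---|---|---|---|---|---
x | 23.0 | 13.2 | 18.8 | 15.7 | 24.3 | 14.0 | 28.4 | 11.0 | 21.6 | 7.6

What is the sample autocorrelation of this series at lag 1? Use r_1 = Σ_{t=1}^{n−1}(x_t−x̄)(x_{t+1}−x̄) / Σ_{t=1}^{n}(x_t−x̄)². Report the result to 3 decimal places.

Mean x̄ = (23.0 + 13.2 + 18.8 + 15.7 + 24.3 + 14.0 + 28.4 + 11.0 + 21.6 + 7.6)/10 = 17.7600
Numerator Σ_{t=1}^{9}(x_t−x̄)(x_{t+1}−x̄) = -245.7476
Denominator Σ(x_t−x̄)² = 387.3640
r_1 = -245.7476 / 387.3640 = -0.634

-0.634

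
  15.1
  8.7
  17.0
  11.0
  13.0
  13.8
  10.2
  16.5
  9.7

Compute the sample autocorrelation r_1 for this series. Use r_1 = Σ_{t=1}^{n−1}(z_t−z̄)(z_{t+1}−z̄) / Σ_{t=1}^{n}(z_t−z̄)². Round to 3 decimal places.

Mean z̄ = (15.1 + 8.7 + 17.0 + 11.0 + 13.0 + 13.8 + 10.2 + 16.5 + 9.7)/9 = 12.7778
Numerator Σ_{t=1}^{8}(z_t−z̄)(z_{t+1}−z̄) = -58.0472
Denominator Σ(z_t−z̄)² = 74.0756
r_1 = -58.0472 / 74.0756 = -0.784

-0.784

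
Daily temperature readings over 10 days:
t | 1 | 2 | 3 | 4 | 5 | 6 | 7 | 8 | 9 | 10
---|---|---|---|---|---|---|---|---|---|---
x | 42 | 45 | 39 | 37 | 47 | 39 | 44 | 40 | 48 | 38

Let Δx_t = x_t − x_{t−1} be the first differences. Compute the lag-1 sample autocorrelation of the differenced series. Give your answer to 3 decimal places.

-0.665

First differences Δx: 3, -6, -2, 10, -8, 5, -4, 8, -10
Mean of differences = -0.4444
Numerator Σ(Δx_t−Δx̄)(Δx_{t+1}−Δx̄) = -276.8642
Denominator Σ(Δx_t−Δx̄)² = 416.2222
r_1(Δx) = -276.8642 / 416.2222 = -0.665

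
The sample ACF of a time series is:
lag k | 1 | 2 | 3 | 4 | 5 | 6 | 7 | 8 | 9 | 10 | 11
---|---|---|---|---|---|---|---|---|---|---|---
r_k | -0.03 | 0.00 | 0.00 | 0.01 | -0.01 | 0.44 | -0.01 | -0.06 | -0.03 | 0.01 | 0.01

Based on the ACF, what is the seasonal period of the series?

6

The largest autocorrelation is r_6 = 0.44; the remaining lags stay at or below 0.01.
The dominant spike at lag 6 indicates a seasonal period of 6.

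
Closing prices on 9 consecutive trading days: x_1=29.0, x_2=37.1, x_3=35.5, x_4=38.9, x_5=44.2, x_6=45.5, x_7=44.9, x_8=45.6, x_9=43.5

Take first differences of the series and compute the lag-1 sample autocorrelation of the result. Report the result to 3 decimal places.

First differences Δx: 8.1, -1.6, 3.4, 5.3, 1.3, -0.6, 0.7, -2.1
Mean of differences = 1.8125
Numerator Σ(Δx_t−Δx̄)(Δx_{t+1}−Δx̄) = -14.8514
Denominator Σ(Δx_t−Δx̄)² = 88.4888
r_1(Δx) = -14.8514 / 88.4888 = -0.168

-0.168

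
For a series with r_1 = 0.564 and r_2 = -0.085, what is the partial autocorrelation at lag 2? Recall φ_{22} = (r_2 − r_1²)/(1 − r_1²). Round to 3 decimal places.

-0.591

φ_{22} = (r_2 − r_1²) / (1 − r_1²)
r_1² = (0.564)² = 0.318096
Numerator = -0.085 − 0.3181 = -0.4031; denominator = 1 − 0.3181 = 0.6819
φ_{22} = -0.4031 / 0.6819 = -0.591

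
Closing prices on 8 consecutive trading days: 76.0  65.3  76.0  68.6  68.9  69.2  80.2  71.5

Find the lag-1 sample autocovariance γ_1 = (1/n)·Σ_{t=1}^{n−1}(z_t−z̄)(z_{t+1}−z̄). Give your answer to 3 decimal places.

-9.398

Mean z̄ = (76.0 + 65.3 + 76.0 + 68.6 + 68.9 + 69.2 + 80.2 + 71.5)/8 = 71.9625
Σ_{t=1}^{7}(z_t−z̄)(z_{t+1}−z̄) = -75.1839
γ_1 = -75.1839 / 8 = -9.398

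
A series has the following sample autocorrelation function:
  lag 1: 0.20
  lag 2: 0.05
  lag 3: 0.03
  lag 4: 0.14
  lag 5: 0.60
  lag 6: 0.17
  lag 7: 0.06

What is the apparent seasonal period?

5

The largest autocorrelation is r_5 = 0.60; the remaining lags stay at or below 0.20. The elevated value at lag 1 (0.20), dropping to 0.05 at lag 2, reflects decaying short-term dependence rather than seasonality.
The dominant spike at lag 5 indicates a seasonal period of 5.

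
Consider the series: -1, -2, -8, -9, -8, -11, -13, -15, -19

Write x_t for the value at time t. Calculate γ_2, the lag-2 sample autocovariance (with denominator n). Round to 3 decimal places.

Mean x̄ = (-1 − 2 − 8 − 9 − 8 − 11 − 13 − 15 − 19)/9 = -9.5556
Σ_{t=1}^{7}(x_t−x̄)(x_{t+2}−x̄) = 54.1605
γ_2 = 54.1605 / 9 = 6.018

6.018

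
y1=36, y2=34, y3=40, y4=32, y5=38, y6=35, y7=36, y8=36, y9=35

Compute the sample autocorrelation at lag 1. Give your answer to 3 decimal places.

-0.825

Mean ȳ = (36 + 34 + 40 + 32 + 38 + 35 + 36 + 36 + 35)/9 = 35.7778
Numerator Σ_{t=1}^{8}(y_t−ȳ)(y_{t+1}−ȳ) = -34.2716
Denominator Σ(y_t−ȳ)² = 41.5556
r_1 = -34.2716 / 41.5556 = -0.825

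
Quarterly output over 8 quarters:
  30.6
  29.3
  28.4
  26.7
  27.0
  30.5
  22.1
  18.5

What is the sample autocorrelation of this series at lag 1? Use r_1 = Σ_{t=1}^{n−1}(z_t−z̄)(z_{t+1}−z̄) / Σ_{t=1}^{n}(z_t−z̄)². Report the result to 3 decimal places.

Mean z̄ = (30.6 + 29.3 + 28.4 + 26.7 + 27.0 + 30.5 + 22.1 + 18.5)/8 = 26.6375
Deviations from mean: 3.9625, 2.6625, 1.7625, 0.0625, 0.3625, 3.8625, -4.5375, -8.1375
Σ(z_t−z̄)(z_{t+1}−z̄) = (10.5502) + (4.6927) + (0.1102) + (0.0227) + (1.4002) + (-17.5261) + (36.9239) = 36.1736
Denominator Σ(z_t−z̄)² = 127.7588
r_1 = 36.1736 / 127.7588 = 0.283

0.283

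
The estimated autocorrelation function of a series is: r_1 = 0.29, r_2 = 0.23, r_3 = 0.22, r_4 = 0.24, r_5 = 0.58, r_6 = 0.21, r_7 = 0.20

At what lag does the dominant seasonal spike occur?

The largest autocorrelation is r_5 = 0.58; the remaining lags stay at or below 0.29. The elevated value at lag 1 (0.29), dropping to 0.23 at lag 2, reflects decaying short-term dependence rather than seasonality.
The dominant spike at lag 5 indicates a seasonal period of 5.

5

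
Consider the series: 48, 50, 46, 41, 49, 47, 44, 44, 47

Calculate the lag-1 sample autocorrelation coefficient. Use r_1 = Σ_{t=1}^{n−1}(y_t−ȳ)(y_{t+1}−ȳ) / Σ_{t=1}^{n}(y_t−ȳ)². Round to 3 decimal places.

-0.060

Mean ȳ = (48 + 50 + 46 + 41 + 49 + 47 + 44 + 44 + 47)/9 = 46.2222
Numerator Σ_{t=1}^{8}(y_t−ȳ)(y_{t+1}−ȳ) = -3.8272
Denominator Σ(y_t−ȳ)² = 63.5556
r_1 = -3.8272 / 63.5556 = -0.060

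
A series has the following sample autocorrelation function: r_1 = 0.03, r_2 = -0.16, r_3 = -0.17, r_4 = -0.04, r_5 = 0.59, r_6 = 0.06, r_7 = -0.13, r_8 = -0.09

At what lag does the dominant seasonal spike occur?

5

The largest autocorrelation is r_5 = 0.59; the remaining lags stay at or below 0.06.
The dominant spike at lag 5 indicates a seasonal period of 5.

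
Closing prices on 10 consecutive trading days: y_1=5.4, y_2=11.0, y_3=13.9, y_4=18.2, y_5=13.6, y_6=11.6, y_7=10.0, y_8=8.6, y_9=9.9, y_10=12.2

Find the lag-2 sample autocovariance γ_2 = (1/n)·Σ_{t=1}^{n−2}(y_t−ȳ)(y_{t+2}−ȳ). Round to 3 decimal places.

Mean ȳ = (5.4 + 11.0 + 13.9 + 18.2 + 13.6 + 11.6 + 10.0 + 8.6 + 9.9 + 12.2)/10 = 11.4400
Σ_{t=1}^{8}(y_t−ȳ)(y_{t+2}−ȳ) = -14.9432
γ_2 = -14.9432 / 10 = -1.494

-1.494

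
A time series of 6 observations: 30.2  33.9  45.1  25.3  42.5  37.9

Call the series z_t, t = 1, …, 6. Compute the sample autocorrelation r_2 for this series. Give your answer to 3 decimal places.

0.029

Mean z̄ = (30.2 + 33.9 + 45.1 + 25.3 + 42.5 + 37.9)/6 = 35.8167
Deviations from mean: -5.6167, -1.9167, 9.2833, -10.5167, 6.6833, 2.0833
Numerator Σ_{t=1}^{4}(z_t−z̄)(z_{t+2}−z̄) = 8.1494
Denominator Σ(z_t−z̄)² = 281.0083
r_2 = 8.1494 / 281.0083 = 0.029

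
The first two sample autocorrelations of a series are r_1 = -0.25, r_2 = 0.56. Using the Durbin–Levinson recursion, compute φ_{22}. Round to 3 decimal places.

φ_{22} = (r_2 − r_1²) / (1 − r_1²)
r_1² = (-0.25)² = 0.0625
Numerator = 0.56 − 0.0625 = 0.4975; denominator = 1 − 0.0625 = 0.9375
φ_{22} = 0.4975 / 0.9375 = 0.531

0.531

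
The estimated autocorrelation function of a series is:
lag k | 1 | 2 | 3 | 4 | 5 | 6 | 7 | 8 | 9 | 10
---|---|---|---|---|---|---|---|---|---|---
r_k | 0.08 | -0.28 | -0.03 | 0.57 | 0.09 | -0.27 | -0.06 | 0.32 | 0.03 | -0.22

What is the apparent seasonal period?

The largest autocorrelation is r_4 = 0.57, with a weaker echo at lag 8 (0.32); the remaining lags stay at or below 0.09.
The dominant spike at lag 4 indicates a seasonal period of 4.

4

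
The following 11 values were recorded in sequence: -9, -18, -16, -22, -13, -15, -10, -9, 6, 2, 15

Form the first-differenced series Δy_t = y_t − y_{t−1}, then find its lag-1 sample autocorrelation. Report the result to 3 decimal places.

First differences Δy: -9, 2, -6, 9, -2, 5, 1, 15, -4, 13
Mean of differences = 2.4000
Numerator Σ(Δy_t−Δȳ)(Δy_{t+1}−Δȳ) = -257.7600
Denominator Σ(Δy_t−Δȳ)² = 584.4000
r_1(Δy) = -257.7600 / 584.4000 = -0.441

-0.441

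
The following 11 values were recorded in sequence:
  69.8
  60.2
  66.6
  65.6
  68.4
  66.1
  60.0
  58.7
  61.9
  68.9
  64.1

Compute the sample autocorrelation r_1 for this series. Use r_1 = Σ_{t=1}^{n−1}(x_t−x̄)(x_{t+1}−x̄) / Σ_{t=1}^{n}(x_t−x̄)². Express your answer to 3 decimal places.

Mean x̄ = (69.8 + 60.2 + 66.6 + 65.6 + 68.4 + 66.1 + 60.0 + 58.7 + 61.9 + 68.9 + 64.1)/11 = 64.5727
Numerator Σ_{t=1}^{10}(x_t−x̄)(x_{t+1}−x̄) = 2.0929
Denominator Σ(x_t−x̄)² = 150.0818
r_1 = 2.0929 / 150.0818 = 0.014

0.014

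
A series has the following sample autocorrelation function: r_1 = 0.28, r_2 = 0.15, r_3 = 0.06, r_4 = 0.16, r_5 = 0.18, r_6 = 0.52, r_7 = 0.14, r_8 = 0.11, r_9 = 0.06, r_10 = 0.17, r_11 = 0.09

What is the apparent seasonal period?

6

The largest autocorrelation is r_6 = 0.52; the remaining lags stay at or below 0.28. The elevated value at lag 1 (0.28), dropping to 0.15 at lag 2, reflects decaying short-term dependence rather than seasonality.
The dominant spike at lag 6 indicates a seasonal period of 6.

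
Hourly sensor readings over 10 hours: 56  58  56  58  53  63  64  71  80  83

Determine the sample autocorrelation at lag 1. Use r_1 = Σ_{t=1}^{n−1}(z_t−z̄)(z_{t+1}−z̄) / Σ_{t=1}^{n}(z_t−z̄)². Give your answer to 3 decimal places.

Mean z̄ = (56 + 58 + 56 + 58 + 53 + 63 + 64 + 71 + 80 + 83)/10 = 64.2000
Numerator Σ_{t=1}^{9}(z_t−z̄)(z_{t+1}−z̄) = 638.7600
Denominator Σ(z_t−z̄)² = 987.6000
r_1 = 638.7600 / 987.6000 = 0.647

0.647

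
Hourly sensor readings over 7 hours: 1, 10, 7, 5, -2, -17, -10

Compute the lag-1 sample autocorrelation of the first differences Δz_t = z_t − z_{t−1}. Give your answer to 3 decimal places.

-0.151

First differences Δz: 9, -3, -2, -7, -15, 7
Mean of differences = -1.8333
Numerator Σ(Δz_t−Δz̄)(Δz_{t+1}−Δz̄) = -59.8611
Denominator Σ(Δz_t−Δz̄)² = 396.8333
r_1(Δz) = -59.8611 / 396.8333 = -0.151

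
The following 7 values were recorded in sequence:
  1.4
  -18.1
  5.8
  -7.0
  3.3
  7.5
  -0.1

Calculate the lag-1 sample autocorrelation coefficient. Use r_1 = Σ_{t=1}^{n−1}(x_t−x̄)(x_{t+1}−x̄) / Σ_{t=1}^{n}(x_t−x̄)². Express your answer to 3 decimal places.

-0.381

Mean x̄ = (1.4 − 18.1 + 5.8 − 7.0 + 3.3 + 7.5 − 0.1)/7 = -1.0286
Σ(x_t−x̄)(x_{t+1}−x̄) = (-41.4592) + (-116.5735) + (-40.7763) + (-25.8478) + (36.9165) + (7.9194) = -179.8208
Denominator Σ(x_t−x̄)² = 471.9543
r_1 = -179.8208 / 471.9543 = -0.381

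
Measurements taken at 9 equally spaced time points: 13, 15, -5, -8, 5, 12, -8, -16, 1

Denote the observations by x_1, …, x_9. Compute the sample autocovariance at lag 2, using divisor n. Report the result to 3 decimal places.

Mean x̄ = (13 + 15 − 5 − 8 + 5 + 12 − 8 − 16 + 1)/9 = 1.0000
Σ_{t=1}^{7}(x_t−x̄)(x_{t+2}−x̄) = -544.0000
γ_2 = -544.0000 / 9 = -60.444

-60.444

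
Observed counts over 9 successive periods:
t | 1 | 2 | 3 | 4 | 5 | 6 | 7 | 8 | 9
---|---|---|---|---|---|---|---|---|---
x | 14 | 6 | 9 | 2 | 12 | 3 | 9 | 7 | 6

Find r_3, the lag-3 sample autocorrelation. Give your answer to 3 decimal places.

-0.431

Mean x̄ = (14 + 6 + 9 + 2 + 12 + 3 + 9 + 7 + 6)/9 = 7.5556
Σ(x_t−x̄)(x_{t+3}−x̄) = (-35.8025) + (-6.9136) + (-6.5802) + (-8.0247) + (-2.4691) + (7.0864) = -52.7037
Denominator Σ(x_t−x̄)² = 122.2222
r_3 = -52.7037 / 122.2222 = -0.431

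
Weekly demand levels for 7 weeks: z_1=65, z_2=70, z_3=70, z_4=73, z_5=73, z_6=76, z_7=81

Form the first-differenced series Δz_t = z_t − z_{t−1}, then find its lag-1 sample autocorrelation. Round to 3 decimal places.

First differences Δz: 5, 0, 3, 0, 3, 5
Mean of differences = 2.6667
Numerator Σ(Δz_t−Δz̄)(Δz_{t+1}−Δz̄) = -8.1111
Denominator Σ(Δz_t−Δz̄)² = 25.3333
r_1(Δz) = -8.1111 / 25.3333 = -0.320

-0.320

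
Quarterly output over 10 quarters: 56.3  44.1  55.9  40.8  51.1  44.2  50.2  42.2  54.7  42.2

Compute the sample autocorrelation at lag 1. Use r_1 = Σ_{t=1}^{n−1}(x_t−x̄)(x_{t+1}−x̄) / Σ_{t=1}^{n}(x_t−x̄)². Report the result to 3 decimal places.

Mean x̄ = (56.3 + 44.1 + 55.9 + 40.8 + 51.1 + 44.2 + 50.2 + 42.2 + 54.7 + 42.2)/10 = 48.1700
Numerator Σ_{t=1}^{9}(x_t−x̄)(x_{t+1}−x̄) = -252.8929
Denominator Σ(x_t−x̄)² = 339.1210
r_1 = -252.8929 / 339.1210 = -0.746

-0.746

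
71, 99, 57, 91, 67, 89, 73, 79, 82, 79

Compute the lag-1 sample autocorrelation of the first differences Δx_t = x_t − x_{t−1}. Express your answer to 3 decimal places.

-0.863

First differences Δx: 28, -42, 34, -24, 22, -16, 6, 3, -3
Mean of differences = 0.8889
Numerator Σ(Δx_t−Δx̄)(Δx_{t+1}−Δx̄) = -4372.6790
Denominator Σ(Δx_t−Δx̄)² = 5066.8889
r_1(Δx) = -4372.6790 / 5066.8889 = -0.863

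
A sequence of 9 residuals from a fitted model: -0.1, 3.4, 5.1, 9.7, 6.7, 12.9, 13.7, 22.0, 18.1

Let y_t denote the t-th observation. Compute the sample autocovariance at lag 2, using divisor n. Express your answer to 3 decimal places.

Mean ȳ = (-0.1 + 3.4 + 5.1 + 9.7 + 6.7 + 12.9 + 13.7 + 22.0 + 18.1)/9 = 10.1667
Σ_{t=1}^{7}(y_t−ȳ)(y_{t+2}−ȳ) = 119.5911
γ_2 = 119.5911 / 9 = 13.288

13.288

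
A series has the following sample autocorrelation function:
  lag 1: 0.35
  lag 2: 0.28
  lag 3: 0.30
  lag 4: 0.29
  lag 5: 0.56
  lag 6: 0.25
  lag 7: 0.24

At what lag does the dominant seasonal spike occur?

The largest autocorrelation is r_5 = 0.56; the remaining lags stay at or below 0.35. The elevated value at lag 1 (0.35), dropping to 0.28 at lag 2, reflects decaying short-term dependence rather than seasonality.
The dominant spike at lag 5 indicates a seasonal period of 5.

5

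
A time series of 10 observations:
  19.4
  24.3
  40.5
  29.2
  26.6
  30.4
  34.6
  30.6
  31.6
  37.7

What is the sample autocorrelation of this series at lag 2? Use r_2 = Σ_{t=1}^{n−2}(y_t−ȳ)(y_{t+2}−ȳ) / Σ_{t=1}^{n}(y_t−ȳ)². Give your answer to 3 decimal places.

Mean ȳ = (19.4 + 24.3 + 40.5 + 29.2 + 26.6 + 30.4 + 34.6 + 30.6 + 31.6 + 37.7)/10 = 30.4900
Numerator Σ_{t=1}^{8}(y_t−ȳ)(y_{t+2}−ȳ) = -152.4912
Denominator Σ(y_t−ȳ)² = 348.4290
r_2 = -152.4912 / 348.4290 = -0.438

-0.438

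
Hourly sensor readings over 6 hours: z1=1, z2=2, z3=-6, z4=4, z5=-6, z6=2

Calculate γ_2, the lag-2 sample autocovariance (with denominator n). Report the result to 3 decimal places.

7.417

Mean z̄ = (1 + 2 − 6 + 4 − 6 + 2)/6 = -0.5000
Deviations: 1.5000, 2.5000, -5.5000, 4.5000, -5.5000, 2.5000
Σ_{t=1}^{4}(z_t−z̄)(z_{t+2}−z̄) = 44.5000
γ_2 = 44.5000 / 6 = 7.417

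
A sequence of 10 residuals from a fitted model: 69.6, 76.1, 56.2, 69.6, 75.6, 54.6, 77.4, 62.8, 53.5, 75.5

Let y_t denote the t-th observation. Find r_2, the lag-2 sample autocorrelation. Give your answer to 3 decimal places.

-0.199

Mean ȳ = (69.6 + 76.1 + 56.2 + 69.6 + 75.6 + 54.6 + 77.4 + 62.8 + 53.5 + 75.5)/10 = 67.0900
Numerator Σ_{t=1}^{8}(y_t−ȳ)(y_{t+2}−ȳ) = -163.6142
Denominator Σ(y_t−ȳ)² = 820.9090
r_2 = -163.6142 / 820.9090 = -0.199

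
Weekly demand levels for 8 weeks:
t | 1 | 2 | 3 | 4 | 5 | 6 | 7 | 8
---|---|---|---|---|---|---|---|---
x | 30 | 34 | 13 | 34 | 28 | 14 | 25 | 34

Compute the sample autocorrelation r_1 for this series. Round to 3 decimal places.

-0.336

Mean x̄ = (30 + 34 + 13 + 34 + 28 + 14 + 25 + 34)/8 = 26.5000
Deviations from mean: 3.5000, 7.5000, -13.5000, 7.5000, 1.5000, -12.5000, -1.5000, 7.5000
Σ(x_t−x̄)(x_{t+1}−x̄) = (26.2500) + (-101.2500) + (-101.2500) + (11.2500) + (-18.7500) + (18.7500) + (-11.2500) = -176.2500
Denominator Σ(x_t−x̄)² = 524.0000
r_1 = -176.2500 / 524.0000 = -0.336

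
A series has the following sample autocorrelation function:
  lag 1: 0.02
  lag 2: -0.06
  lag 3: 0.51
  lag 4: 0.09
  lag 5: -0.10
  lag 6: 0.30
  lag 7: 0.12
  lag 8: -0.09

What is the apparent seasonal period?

3

The largest autocorrelation is r_3 = 0.51, with a weaker echo at lag 6 (0.30); the remaining lags stay at or below 0.12.
The dominant spike at lag 3 indicates a seasonal period of 3.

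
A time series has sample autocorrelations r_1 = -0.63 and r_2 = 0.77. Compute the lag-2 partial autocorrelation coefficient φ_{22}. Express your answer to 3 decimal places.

φ_{22} = (r_2 − r_1²) / (1 − r_1²)
r_1² = (-0.63)² = 0.3969
Numerator = 0.77 − 0.3969 = 0.3731; denominator = 1 − 0.3969 = 0.6031
φ_{22} = 0.3731 / 0.6031 = 0.619

0.619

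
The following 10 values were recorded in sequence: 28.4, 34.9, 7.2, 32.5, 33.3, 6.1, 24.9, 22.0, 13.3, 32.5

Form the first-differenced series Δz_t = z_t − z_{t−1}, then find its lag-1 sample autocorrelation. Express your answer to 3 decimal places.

-0.528

First differences Δz: 6.5, -27.7, 25.3, 0.8, -27.2, 18.8, -2.9, -8.7, 19.2
Mean of differences = 0.4556
Numerator Σ(Δz_t−Δz̄)(Δz_{t+1}−Δz̄) = -1580.4375
Denominator Σ(Δz_t−Δz̄)² = 2994.4222
r_1(Δz) = -1580.4375 / 2994.4222 = -0.528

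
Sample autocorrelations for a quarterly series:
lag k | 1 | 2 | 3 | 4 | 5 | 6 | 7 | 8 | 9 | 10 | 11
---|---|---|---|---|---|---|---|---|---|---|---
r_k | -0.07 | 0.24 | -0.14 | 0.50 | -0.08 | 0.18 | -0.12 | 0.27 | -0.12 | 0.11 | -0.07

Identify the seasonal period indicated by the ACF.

4

The largest autocorrelation is r_4 = 0.50, with a weaker echo at lag 8 (0.27); the remaining lags stay at or below 0.24.
The dominant spike at lag 4 indicates a seasonal period of 4.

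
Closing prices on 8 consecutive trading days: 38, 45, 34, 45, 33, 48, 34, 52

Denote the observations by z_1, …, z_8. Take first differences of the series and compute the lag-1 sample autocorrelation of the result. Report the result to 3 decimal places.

First differences Δz: 7, -11, 11, -12, 15, -14, 18
Mean of differences = 2.0000
Numerator Σ(Δz_t−Δz̄)(Δz_{t+1}−Δz̄) = -954.0000
Denominator Σ(Δz_t−Δz̄)² = 1152.0000
r_1(Δz) = -954.0000 / 1152.0000 = -0.828

-0.828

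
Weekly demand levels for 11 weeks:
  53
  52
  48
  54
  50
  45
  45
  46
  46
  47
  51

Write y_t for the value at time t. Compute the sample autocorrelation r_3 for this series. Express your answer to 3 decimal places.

Mean ȳ = (53 + 52 + 48 + 54 + 50 + 45 + 45 + 46 + 46 + 47 + 51)/11 = 48.8182
Numerator Σ_{t=1}^{8}(y_t−ȳ)(y_{t+3}−ȳ) = 16.9917
Denominator Σ(y_t−ȳ)² = 109.6364
r_3 = 16.9917 / 109.6364 = 0.155

0.155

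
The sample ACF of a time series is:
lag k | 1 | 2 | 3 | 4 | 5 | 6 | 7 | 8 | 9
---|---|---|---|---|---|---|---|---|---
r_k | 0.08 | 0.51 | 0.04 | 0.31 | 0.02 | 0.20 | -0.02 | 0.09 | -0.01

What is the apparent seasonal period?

2

The largest autocorrelation is r_2 = 0.51, with weaker echoes at lags 4 (0.31) and 6 (0.20); the remaining lags stay at or below 0.09.
The dominant spike at lag 2 indicates a seasonal period of 2.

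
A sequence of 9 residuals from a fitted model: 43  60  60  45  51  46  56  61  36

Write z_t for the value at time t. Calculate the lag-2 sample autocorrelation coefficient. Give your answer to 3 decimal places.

-0.347

Mean z̄ = (43 + 60 + 60 + 45 + 51 + 46 + 56 + 61 + 36)/9 = 50.8889
Σ(z_t−z̄)(z_{t+2}−z̄) = (-71.8765) + (-53.6543) + (1.0123) + (28.7901) + (0.5679) + (-49.4321) + (-76.0988) = -220.6914
Denominator Σ(z_t−z̄)² = 636.8889
r_2 = -220.6914 / 636.8889 = -0.347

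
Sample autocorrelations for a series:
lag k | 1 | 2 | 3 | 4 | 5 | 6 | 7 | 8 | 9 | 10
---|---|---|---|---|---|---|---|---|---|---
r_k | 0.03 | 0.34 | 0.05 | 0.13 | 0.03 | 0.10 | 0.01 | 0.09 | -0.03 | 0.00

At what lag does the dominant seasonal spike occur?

The largest autocorrelation is r_2 = 0.34; the remaining lags stay at or below 0.13.
The dominant spike at lag 2 indicates a seasonal period of 2.

2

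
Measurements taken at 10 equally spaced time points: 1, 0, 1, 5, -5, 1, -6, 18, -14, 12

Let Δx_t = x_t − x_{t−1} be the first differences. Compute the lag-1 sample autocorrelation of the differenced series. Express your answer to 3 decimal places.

First differences Δx: -1, 1, 4, -10, 6, -7, 24, -32, 26
Mean of differences = 1.2222
Numerator Σ(Δx_t−Δx̄)(Δx_{t+1}−Δx̄) = -1891.3827
Denominator Σ(Δx_t−Δx̄)² = 2465.5556
r_1(Δx) = -1891.3827 / 2465.5556 = -0.767

-0.767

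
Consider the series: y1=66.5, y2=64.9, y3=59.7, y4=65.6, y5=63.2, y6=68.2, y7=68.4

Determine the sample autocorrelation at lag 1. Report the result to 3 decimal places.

Mean ȳ = (66.5 + 64.9 + 59.7 + 65.6 + 63.2 + 68.2 + 68.4)/7 = 65.2143
Σ(y_t−ȳ)(y_{t+1}−ȳ) = (-0.4041) + (1.7331) + (-2.1269) + (-0.7769) + (-6.0141) + (9.5116) = 1.9227
Denominator Σ(y_t−ȳ)² = 55.4286
r_1 = 1.9227 / 55.4286 = 0.035

0.035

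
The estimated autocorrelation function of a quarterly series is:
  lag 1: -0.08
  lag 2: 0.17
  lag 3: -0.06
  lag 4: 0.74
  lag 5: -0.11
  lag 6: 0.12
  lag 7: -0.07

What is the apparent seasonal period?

The largest autocorrelation is r_4 = 0.74; the remaining lags stay at or below 0.17.
The dominant spike at lag 4 indicates a seasonal period of 4.

4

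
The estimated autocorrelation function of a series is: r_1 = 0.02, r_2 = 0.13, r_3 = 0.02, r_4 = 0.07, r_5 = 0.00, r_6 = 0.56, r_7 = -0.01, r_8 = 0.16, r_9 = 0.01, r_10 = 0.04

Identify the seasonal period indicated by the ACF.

6

The largest autocorrelation is r_6 = 0.56; the remaining lags stay at or below 0.16.
The dominant spike at lag 6 indicates a seasonal period of 6.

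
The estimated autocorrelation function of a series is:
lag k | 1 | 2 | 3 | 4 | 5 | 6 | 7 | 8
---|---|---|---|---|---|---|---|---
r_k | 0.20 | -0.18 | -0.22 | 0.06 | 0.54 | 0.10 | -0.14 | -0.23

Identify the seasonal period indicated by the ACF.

5

The largest autocorrelation is r_5 = 0.54; the remaining lags stay at or below 0.20.
The dominant spike at lag 5 indicates a seasonal period of 5.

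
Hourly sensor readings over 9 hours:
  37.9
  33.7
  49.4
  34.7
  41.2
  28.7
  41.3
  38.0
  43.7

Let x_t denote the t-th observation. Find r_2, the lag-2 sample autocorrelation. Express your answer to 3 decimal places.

0.355

Mean x̄ = (37.9 + 33.7 + 49.4 + 34.7 + 41.2 + 28.7 + 41.3 + 38.0 + 43.7)/9 = 38.7333
Numerator Σ_{t=1}^{7}(x_t−x̄)(x_{t+2}−x̄) = 104.6278
Denominator Σ(x_t−x̄)² = 294.6200
r_2 = 104.6278 / 294.6200 = 0.355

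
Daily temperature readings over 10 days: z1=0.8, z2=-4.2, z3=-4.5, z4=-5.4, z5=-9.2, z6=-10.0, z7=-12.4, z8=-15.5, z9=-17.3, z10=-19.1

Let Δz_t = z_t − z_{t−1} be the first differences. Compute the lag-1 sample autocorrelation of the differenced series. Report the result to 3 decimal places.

-0.395

First differences Δz: -5.0, -0.3, -0.9, -3.8, -0.8, -2.4, -3.1, -1.8, -1.8
Mean of differences = -2.2111
Numerator Σ(Δz_t−Δz̄)(Δz_{t+1}−Δz̄) = -7.4446
Denominator Σ(Δz_t−Δz̄)² = 18.8289
r_1(Δz) = -7.4446 / 18.8289 = -0.395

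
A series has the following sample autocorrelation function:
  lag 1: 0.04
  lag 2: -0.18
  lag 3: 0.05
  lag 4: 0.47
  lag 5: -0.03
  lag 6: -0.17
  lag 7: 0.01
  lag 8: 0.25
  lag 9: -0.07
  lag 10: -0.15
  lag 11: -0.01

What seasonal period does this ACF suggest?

The largest autocorrelation is r_4 = 0.47, with a weaker echo at lag 8 (0.25); the remaining lags stay at or below 0.05.
The dominant spike at lag 4 indicates a seasonal period of 4.

4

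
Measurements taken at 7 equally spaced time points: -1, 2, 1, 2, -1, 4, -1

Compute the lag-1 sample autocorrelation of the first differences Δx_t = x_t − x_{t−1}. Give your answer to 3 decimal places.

-0.671

First differences Δx: 3, -1, 1, -3, 5, -5
Mean of differences = 0.0000
Numerator Σ(Δx_t−Δx̄)(Δx_{t+1}−Δx̄) = -47.0000
Denominator Σ(Δx_t−Δx̄)² = 70.0000
r_1(Δx) = -47.0000 / 70.0000 = -0.671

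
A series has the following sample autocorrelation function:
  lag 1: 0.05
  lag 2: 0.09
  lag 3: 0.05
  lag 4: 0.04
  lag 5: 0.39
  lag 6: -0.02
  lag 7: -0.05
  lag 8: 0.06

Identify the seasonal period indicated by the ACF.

5

The largest autocorrelation is r_5 = 0.39; the remaining lags stay at or below 0.09.
The dominant spike at lag 5 indicates a seasonal period of 5.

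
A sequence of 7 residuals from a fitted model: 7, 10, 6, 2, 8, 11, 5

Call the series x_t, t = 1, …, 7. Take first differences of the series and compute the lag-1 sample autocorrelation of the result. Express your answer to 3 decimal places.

First differences Δx: 3, -4, -4, 6, 3, -6
Mean of differences = -0.3333
Numerator Σ(Δx_t−Δx̄)(Δx_{t+1}−Δx̄) = -19.7778
Denominator Σ(Δx_t−Δx̄)² = 121.3333
r_1(Δx) = -19.7778 / 121.3333 = -0.163

-0.163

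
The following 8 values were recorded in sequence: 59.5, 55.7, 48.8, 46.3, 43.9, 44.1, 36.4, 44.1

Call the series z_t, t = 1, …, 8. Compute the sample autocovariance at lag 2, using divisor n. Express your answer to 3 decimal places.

6.950

Mean z̄ = (59.5 + 55.7 + 48.8 + 46.3 + 43.9 + 44.1 + 36.4 + 44.1)/8 = 47.3500
Deviations: 12.1500, 8.3500, 1.4500, -1.0500, -3.4500, -3.2500, -10.9500, -3.2500
Σ_{t=1}^{6}(z_t−z̄)(z_{t+2}−z̄) = 55.6000
γ_2 = 55.6000 / 8 = 6.950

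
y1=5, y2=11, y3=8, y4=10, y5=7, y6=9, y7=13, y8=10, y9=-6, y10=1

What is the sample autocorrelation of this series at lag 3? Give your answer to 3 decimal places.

Mean ȳ = (5 + 11 + 8 + 10 + 7 + 9 + 13 + 10 − 6 + 1)/10 = 6.8000
Numerator Σ_{t=1}^{7}(y_t−ȳ)(y_{t+3}−ȳ) = -45.9200
Denominator Σ(y_t−ȳ)² = 283.6000
r_3 = -45.9200 / 283.6000 = -0.162

-0.162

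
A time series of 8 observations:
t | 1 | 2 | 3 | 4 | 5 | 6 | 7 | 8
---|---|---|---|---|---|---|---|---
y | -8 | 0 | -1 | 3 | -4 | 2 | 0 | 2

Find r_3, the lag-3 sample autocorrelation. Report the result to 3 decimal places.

Mean ȳ = (-8 + 0 − 1 + 3 − 4 + 2 + 0 + 2)/8 = -0.7500
Σ(y_t−ȳ)(y_{t+3}−ȳ) = (-27.1875) + (-2.4375) + (-0.6875) + (2.8125) + (-8.9375) = -36.4375
Denominator Σ(y_t−ȳ)² = 93.5000
r_3 = -36.4375 / 93.5000 = -0.390

-0.390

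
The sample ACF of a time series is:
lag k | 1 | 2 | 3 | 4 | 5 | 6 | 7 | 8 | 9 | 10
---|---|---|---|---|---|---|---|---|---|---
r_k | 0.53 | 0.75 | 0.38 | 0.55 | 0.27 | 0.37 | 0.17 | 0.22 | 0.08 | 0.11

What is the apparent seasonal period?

The largest autocorrelation is r_2 = 0.75, with a weaker echo at lag 4 (0.55); the remaining lags stay at or below 0.53.
The dominant spike at lag 2 indicates a seasonal period of 2.

2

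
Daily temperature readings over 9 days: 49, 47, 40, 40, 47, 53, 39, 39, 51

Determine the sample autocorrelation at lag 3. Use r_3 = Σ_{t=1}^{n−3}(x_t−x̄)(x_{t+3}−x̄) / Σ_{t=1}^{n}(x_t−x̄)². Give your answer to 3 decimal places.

0.041

Mean x̄ = (49 + 47 + 40 + 40 + 47 + 53 + 39 + 39 + 51)/9 = 45.0000
Numerator Σ_{t=1}^{6}(x_t−x̄)(x_{t+3}−x̄) = 10.0000
Denominator Σ(x_t−x̄)² = 246.0000
r_3 = 10.0000 / 246.0000 = 0.041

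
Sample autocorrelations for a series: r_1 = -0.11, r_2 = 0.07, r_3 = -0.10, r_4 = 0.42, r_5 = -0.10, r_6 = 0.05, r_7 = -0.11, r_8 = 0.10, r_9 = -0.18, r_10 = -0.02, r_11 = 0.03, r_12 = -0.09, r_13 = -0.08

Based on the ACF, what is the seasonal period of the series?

4

The largest autocorrelation is r_4 = 0.42; the remaining lags stay at or below 0.10.
The dominant spike at lag 4 indicates a seasonal period of 4.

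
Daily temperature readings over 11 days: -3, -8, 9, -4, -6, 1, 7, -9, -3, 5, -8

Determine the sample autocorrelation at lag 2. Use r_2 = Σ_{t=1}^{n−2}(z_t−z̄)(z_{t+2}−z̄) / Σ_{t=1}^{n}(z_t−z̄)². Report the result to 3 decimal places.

-0.399

Mean z̄ = (-3 − 8 + 9 − 4 − 6 + 1 + 7 − 9 − 3 + 5 − 8)/11 = -1.7273
Numerator Σ_{t=1}^{9}(z_t−z̄)(z_{t+2}−z̄) = -160.6033
Denominator Σ(z_t−z̄)² = 402.1818
r_2 = -160.6033 / 402.1818 = -0.399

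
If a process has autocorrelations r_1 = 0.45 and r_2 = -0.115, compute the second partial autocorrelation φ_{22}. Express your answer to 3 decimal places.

φ_{22} = (r_2 − r_1²) / (1 − r_1²)
r_1² = (0.45)² = 0.2025
Numerator = -0.115 − 0.2025 = -0.3175; denominator = 1 − 0.2025 = 0.7975
φ_{22} = -0.3175 / 0.7975 = -0.398

-0.398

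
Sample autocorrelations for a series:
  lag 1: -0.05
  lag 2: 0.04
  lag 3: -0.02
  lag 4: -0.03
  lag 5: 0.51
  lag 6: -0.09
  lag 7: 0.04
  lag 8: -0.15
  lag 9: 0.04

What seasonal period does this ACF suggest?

5

The largest autocorrelation is r_5 = 0.51; the remaining lags stay at or below 0.04.
The dominant spike at lag 5 indicates a seasonal period of 5.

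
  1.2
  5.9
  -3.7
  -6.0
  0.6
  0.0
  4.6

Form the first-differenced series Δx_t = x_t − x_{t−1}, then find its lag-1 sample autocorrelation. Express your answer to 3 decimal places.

-0.229

First differences Δx: 4.7, -9.6, -2.3, 6.6, -0.6, 4.6
Mean of differences = 0.5667
Numerator Σ(Δx_t−Δx̄)(Δx_{t+1}−Δx̄) = -41.9178
Denominator Σ(Δx_t−Δx̄)² = 182.6933
r_1(Δx) = -41.9178 / 182.6933 = -0.229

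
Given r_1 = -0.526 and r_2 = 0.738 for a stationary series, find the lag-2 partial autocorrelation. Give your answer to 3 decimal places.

0.638

φ_{22} = (r_2 − r_1²) / (1 − r_1²)
r_1² = (-0.526)² = 0.276676
Numerator = 0.738 − 0.2767 = 0.4613; denominator = 1 − 0.2767 = 0.7233
φ_{22} = 0.4613 / 0.7233 = 0.638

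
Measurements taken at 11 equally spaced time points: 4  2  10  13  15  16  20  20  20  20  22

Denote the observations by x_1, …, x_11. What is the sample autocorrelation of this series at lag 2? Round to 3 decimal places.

0.366

Mean x̄ = (4 + 2 + 10 + 13 + 15 + 16 + 20 + 20 + 20 + 20 + 22)/11 = 14.7273
Numerator Σ_{t=1}^{9}(x_t−x̄)(x_{t+2}−x̄) = 171.3058
Denominator Σ(x_t−x̄)² = 468.1818
r_2 = 171.3058 / 468.1818 = 0.366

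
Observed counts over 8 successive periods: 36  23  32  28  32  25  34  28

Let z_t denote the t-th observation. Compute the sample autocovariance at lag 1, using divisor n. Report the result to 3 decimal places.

-12.945

Mean z̄ = (36 + 23 + 32 + 28 + 32 + 25 + 34 + 28)/8 = 29.7500
Σ_{t=1}^{7}(z_t−z̄)(z_{t+1}−z̄) = -103.5625
γ_1 = -103.5625 / 8 = -12.945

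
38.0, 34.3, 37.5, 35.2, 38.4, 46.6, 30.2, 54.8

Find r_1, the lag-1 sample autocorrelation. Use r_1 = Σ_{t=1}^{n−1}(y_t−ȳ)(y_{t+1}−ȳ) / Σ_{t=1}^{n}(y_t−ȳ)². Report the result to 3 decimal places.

-0.440

Mean ȳ = (38.0 + 34.3 + 37.5 + 35.2 + 38.4 + 46.6 + 30.2 + 54.8)/8 = 39.3750
Deviations from mean: -1.3750, -5.0750, -1.8750, -4.1750, -0.9750, 7.2250, -9.1750, 15.4250
Numerator Σ_{t=1}^{7}(y_t−ȳ)(y_{t+1}−ȳ) = -186.4656
Denominator Σ(y_t−ȳ)² = 423.8550
r_1 = -186.4656 / 423.8550 = -0.440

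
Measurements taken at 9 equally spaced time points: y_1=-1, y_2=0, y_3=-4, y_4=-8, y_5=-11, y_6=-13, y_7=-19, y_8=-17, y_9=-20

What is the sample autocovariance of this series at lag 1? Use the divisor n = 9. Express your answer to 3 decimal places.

35.802

Mean ȳ = (-1 + 0 − 4 − 8 − 11 − 13 − 19 − 17 − 20)/9 = -10.3333
Σ_{t=1}^{8}(y_t−ȳ)(y_{t+1}−ȳ) = 322.2222
γ_1 = 322.2222 / 9 = 35.802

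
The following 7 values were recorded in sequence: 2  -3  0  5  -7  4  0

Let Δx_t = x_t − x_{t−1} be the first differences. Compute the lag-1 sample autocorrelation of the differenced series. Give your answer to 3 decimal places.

First differences Δx: -5, 3, 5, -12, 11, -4
Mean of differences = -0.3333
Numerator Σ(Δx_t−Δx̄)(Δx_{t+1}−Δx̄) = -233.7778
Denominator Σ(Δx_t−Δx̄)² = 339.3333
r_1(Δx) = -233.7778 / 339.3333 = -0.689

-0.689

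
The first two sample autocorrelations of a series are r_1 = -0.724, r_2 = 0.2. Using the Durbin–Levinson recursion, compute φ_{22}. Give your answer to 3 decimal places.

-0.681

φ_{22} = (r_2 − r_1²) / (1 − r_1²)
r_1² = (-0.724)² = 0.524176
Numerator = 0.2 − 0.5242 = -0.3242; denominator = 1 − 0.5242 = 0.4758
φ_{22} = -0.3242 / 0.4758 = -0.681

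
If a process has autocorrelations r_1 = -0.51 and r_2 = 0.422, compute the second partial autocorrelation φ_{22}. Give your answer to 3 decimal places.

φ_{22} = (r_2 − r_1²) / (1 − r_1²)
r_1² = (-0.51)² = 0.2601
Numerator = 0.422 − 0.2601 = 0.1619; denominator = 1 − 0.2601 = 0.7399
φ_{22} = 0.1619 / 0.7399 = 0.219

0.219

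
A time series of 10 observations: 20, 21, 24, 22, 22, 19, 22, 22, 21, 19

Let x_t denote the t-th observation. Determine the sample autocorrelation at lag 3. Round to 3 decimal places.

Mean x̄ = (20 + 21 + 24 + 22 + 22 + 19 + 22 + 22 + 21 + 19)/10 = 21.2000
Σ(x_t−x̄)(x_{t+3}−x̄) = (-0.9600) + (-0.1600) + (-6.1600) + (0.6400) + (0.6400) + (0.4400) + (-1.7600) = -7.3200
Denominator Σ(x_t−x̄)² = 21.6000
r_3 = -7.3200 / 21.6000 = -0.339

-0.339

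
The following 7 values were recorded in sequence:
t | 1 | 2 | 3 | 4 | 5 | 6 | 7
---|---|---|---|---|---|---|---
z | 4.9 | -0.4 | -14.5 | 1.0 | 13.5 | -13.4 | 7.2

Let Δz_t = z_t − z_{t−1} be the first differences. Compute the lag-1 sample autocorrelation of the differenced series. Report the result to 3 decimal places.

-0.472

First differences Δz: -5.3, -14.1, 15.5, 12.5, -26.9, 20.6
Mean of differences = 0.3833
Numerator Σ(Δz_t−Δz̄)(Δz_{t+1}−Δz̄) = -835.6236
Denominator Σ(Δz_t−Δz̄)² = 1770.4883
r_1(Δz) = -835.6236 / 1770.4883 = -0.472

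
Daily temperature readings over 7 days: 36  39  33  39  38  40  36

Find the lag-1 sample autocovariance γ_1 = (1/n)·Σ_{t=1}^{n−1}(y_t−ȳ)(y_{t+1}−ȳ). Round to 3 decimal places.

-2.461

Mean ȳ = (36 + 39 + 33 + 39 + 38 + 40 + 36)/7 = 37.2857
Σ_{t=1}^{6}(y_t−ȳ)(y_{t+1}−ȳ) = -17.2245
γ_1 = -17.2245 / 7 = -2.461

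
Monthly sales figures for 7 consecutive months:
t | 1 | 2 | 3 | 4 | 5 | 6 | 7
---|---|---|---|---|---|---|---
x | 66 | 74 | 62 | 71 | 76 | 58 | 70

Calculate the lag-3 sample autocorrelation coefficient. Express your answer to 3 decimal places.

Mean x̄ = (66 + 74 + 62 + 71 + 76 + 58 + 70)/7 = 68.1429
Deviations from mean: -2.1429, 5.8571, -6.1429, 2.8571, 7.8571, -10.1429, 1.8571
Numerator Σ_{t=1}^{4}(x_t−x̄)(x_{t+3}−x̄) = 107.5102
Denominator Σ(x_t−x̄)² = 252.8571
r_3 = 107.5102 / 252.8571 = 0.425

0.425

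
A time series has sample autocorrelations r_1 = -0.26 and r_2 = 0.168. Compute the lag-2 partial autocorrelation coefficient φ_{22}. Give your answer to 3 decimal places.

0.108

φ_{22} = (r_2 − r_1²) / (1 − r_1²)
r_1² = (-0.26)² = 0.0676
Numerator = 0.168 − 0.0676 = 0.1004; denominator = 1 − 0.0676 = 0.9324
φ_{22} = 0.1004 / 0.9324 = 0.108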